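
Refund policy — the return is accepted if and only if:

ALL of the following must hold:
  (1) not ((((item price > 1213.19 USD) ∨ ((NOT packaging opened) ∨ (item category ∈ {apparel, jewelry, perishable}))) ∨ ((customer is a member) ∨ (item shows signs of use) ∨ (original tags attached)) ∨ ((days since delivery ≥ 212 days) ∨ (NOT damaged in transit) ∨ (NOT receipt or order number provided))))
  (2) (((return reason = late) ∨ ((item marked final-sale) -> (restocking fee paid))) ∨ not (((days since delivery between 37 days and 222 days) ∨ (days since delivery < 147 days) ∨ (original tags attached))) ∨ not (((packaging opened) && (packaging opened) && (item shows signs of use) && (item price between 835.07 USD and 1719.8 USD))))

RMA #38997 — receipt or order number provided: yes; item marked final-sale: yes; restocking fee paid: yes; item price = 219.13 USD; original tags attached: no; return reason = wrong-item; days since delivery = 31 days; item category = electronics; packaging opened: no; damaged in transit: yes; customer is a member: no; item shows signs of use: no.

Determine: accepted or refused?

Atomic conditions:
  item price > 1213.19 USD: 219.13 > 1213.19 is false
  NOT packaging opened: no → true
  item category ∈ {apparel, jewelry, perishable}: electronics is not in the set → false
  customer is a member: no → false
  item shows signs of use: no → false
  original tags attached: no → false
  days since delivery ≥ 212 days: 31 ≥ 212 is false
  NOT damaged in transit: yes → false
  NOT receipt or order number provided: yes → false
  return reason = late: wrong-item == late is false
  item marked final-sale: yes → true
  restocking fee paid: yes → true
  days since delivery between 37 days and 222 days: 31 in [37, 222] is false
  days since delivery < 147 days: 31 < 147 is true
  packaging opened: no → false
  item price between 835.07 USD and 1719.8 USD: 219.13 in [835.07, 1719.8] is false
Combine:
[1.1.1.2] true OR false = true
[1.1.1] false OR true = true
[1.1.2] false OR false OR false = false
[1.1.3] false OR false OR false = false
[1.1] true OR false OR false = true
[1] NOT true = false
[2.1.2] true → true = true
[2.1] false OR true = true
[2.2.1] false OR true OR false = true
[2.2] NOT true = false
[2.3.1] false AND false AND false AND false = false
[2.3] NOT false = true
[2] true OR false OR true = true
[root] false AND true = false
Overall: false → refused

Refused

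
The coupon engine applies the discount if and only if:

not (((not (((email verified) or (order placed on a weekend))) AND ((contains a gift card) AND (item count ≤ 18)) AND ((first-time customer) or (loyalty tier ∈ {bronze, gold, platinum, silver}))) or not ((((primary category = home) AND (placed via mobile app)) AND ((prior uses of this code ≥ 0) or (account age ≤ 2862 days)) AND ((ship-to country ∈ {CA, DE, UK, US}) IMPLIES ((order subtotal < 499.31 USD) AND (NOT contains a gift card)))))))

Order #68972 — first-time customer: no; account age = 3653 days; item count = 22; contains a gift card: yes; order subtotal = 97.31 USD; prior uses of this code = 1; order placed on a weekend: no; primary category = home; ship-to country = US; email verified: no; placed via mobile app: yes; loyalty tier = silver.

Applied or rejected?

Atomic conditions:
  email verified: no → false
  order placed on a weekend: no → false
  contains a gift card: yes → true
  item count ≤ 18: 22 ≤ 18 is false
  first-time customer: no → false
  loyalty tier ∈ {bronze, gold, platinum, silver}: silver is in the set → true
  primary category = home: home == home is true
  placed via mobile app: yes → true
  prior uses of this code ≥ 0: 1 ≥ 0 is true
  account age ≤ 2862 days: 3653 ≤ 2862 is false
  ship-to country ∈ {CA, DE, UK, US}: US is in the set → true
  order subtotal < 499.31 USD: 97.31 < 499.31 is true
  NOT contains a gift card: yes → false
Combine:
[1.1.1.1] false OR false = false
[1.1.1] NOT false = true
[1.1.2] true AND false = false
[1.1.3] false OR true = true
[1.1] true AND false AND true = false
[1.2.1.1] true AND true = true
[1.2.1.2] true OR false = true
[1.2.1.3.2] true AND false = false
[1.2.1.3] true → false = false
[1.2.1] true AND true AND false = false
[1.2] NOT false = true
[1] false OR true = true
[root] NOT true = false
Overall: false → rejected

Rejected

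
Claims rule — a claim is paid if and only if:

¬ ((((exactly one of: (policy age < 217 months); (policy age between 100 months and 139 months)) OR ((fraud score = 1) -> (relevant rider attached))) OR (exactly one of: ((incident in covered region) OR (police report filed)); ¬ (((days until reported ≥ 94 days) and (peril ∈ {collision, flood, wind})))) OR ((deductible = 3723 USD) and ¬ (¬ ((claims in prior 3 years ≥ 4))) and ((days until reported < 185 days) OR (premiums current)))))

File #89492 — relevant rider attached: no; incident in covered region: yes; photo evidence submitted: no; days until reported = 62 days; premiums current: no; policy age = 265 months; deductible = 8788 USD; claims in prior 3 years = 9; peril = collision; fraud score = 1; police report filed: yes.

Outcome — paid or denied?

Atomic conditions:
  policy age < 217 months: 265 < 217 is false
  policy age between 100 months and 139 months: 265 in [100, 139] is false
  fraud score = 1: 1 == 1 is true
  relevant rider attached: no → false
  incident in covered region: yes → true
  police report filed: yes → true
  days until reported ≥ 94 days: 62 ≥ 94 is false
  peril ∈ {collision, flood, wind}: collision is in the set → true
  deductible = 3723 USD: 8788 == 3723 is false
  claims in prior 3 years ≥ 4: 9 ≥ 4 is true
  days until reported < 185 days: 62 < 185 is true
  premiums current: no → false
Combine:
[1.1.1] exactly-one(false, false) = false
[1.1.2] true → false = false
[1.1] false OR false = false
[1.2.1] true OR true = true
[1.2.2.1] false AND true = false
[1.2.2] NOT false = true
[1.2] exactly-one(true, true) = false
[1.3.2.1] NOT true = false
[1.3.2] NOT false = true
[1.3.3] true OR false = true
[1.3] false AND true AND true = false
[1] false OR false OR false = false
[root] NOT false = true
Overall: true → paid

Paid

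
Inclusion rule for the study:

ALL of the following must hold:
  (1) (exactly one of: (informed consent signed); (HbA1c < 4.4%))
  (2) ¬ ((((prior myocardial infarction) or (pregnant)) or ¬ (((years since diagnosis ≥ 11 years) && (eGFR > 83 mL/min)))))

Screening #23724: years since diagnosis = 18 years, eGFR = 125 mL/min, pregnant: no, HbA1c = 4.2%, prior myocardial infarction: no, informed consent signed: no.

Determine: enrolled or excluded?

Atomic conditions:
  informed consent signed: no → false
  HbA1c < 4.4%: 4.2 < 4.4 is true
  prior myocardial infarction: no → false
  pregnant: no → false
  years since diagnosis ≥ 11 years: 18 ≥ 11 is true
  eGFR > 83 mL/min: 125 > 83 is true
Combine:
[1] exactly-one(false, true) = true
[2.1.1] false OR false = false
[2.1.2.1] true AND true = true
[2.1.2] NOT true = false
[2.1] false OR false = false
[2] NOT false = true
[root] true AND true = true
Overall: true → enrolled

Enrolled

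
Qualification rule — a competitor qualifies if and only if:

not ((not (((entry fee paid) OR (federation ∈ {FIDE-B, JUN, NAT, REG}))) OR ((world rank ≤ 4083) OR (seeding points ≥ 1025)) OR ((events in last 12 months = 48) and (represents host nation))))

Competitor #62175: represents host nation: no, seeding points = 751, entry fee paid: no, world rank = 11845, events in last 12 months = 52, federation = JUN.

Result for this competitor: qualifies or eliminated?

Atomic conditions:
  entry fee paid: no → false
  federation ∈ {FIDE-B, JUN, NAT, REG}: JUN is in the set → true
  world rank ≤ 4083: 11845 ≤ 4083 is false
  seeding points ≥ 1025: 751 ≥ 1025 is false
  events in last 12 months = 48: 52 == 48 is false
  represents host nation: no → false
Combine:
[1.1.1] false OR true = true
[1.1] NOT true = false
[1.2] false OR false = false
[1.3] false AND false = false
[1] false OR false OR false = false
[root] NOT false = true
Overall: true → qualifies

Qualifies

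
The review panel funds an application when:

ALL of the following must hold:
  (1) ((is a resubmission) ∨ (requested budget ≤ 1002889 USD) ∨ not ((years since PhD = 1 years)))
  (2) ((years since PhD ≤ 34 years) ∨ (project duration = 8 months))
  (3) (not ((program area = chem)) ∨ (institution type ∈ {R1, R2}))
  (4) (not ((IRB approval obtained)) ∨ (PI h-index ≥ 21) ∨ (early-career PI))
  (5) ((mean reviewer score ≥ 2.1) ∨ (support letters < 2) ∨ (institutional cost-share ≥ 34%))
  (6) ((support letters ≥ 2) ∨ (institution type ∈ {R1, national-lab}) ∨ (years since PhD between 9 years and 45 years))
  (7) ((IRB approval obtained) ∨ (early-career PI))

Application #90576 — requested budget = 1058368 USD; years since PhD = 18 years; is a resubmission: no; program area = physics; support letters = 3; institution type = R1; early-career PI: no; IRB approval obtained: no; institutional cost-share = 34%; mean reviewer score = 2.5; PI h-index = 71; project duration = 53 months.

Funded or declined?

Atomic conditions:
  is a resubmission: no → false
  requested budget ≤ 1002889 USD: 1058368 ≤ 1002889 is false
  years since PhD = 1 years: 18 == 1 is false
  years since PhD ≤ 34 years: 18 ≤ 34 is true
  project duration = 8 months: 53 == 8 is false
  program area = chem: physics == chem is false
  institution type ∈ {R1, R2}: R1 is in the set → true
  IRB approval obtained: no → false
  PI h-index ≥ 21: 71 ≥ 21 is true
  early-career PI: no → false
  mean reviewer score ≥ 2.1: 2.5 ≥ 2.1 is true
  support letters < 2: 3 < 2 is false
  institutional cost-share ≥ 34%: 34 ≥ 34 is true
  support letters ≥ 2: 3 ≥ 2 is true
  institution type ∈ {R1, national-lab}: R1 is in the set → true
  years since PhD between 9 years and 45 years: 18 in [9, 45] is true
Combine:
[1.3] NOT false = true
[1] false OR false OR true = true
[2] true OR false = true
[3.1] NOT false = true
[3] true OR true = true
[4.1] NOT false = true
[4] true OR true OR false = true
[5] true OR false OR true = true
[6] true OR true OR true = true
[7] false OR false = false
[root] true AND true AND true AND true AND true AND true AND false = false
Overall: false → declined

Declined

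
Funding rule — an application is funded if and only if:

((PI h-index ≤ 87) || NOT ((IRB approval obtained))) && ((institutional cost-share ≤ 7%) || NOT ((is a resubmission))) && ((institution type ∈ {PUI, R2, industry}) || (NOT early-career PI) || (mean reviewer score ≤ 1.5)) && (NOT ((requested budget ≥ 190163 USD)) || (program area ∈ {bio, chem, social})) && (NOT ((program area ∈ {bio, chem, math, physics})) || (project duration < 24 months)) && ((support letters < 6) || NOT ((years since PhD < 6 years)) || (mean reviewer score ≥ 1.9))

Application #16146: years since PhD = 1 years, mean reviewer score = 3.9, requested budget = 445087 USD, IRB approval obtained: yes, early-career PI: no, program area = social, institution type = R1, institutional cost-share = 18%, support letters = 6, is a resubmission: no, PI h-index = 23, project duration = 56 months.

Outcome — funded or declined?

Atomic conditions:
  PI h-index ≤ 87: 23 ≤ 87 is true
  IRB approval obtained: yes → true
  institutional cost-share ≤ 7%: 18 ≤ 7 is false
  is a resubmission: no → false
  institution type ∈ {PUI, R2, industry}: R1 is not in the set → false
  NOT early-career PI: no → true
  mean reviewer score ≤ 1.5: 3.9 ≤ 1.5 is false
  requested budget ≥ 190163 USD: 445087 ≥ 190163 is true
  program area ∈ {bio, chem, social}: social is in the set → true
  program area ∈ {bio, chem, math, physics}: social is not in the set → false
  project duration < 24 months: 56 < 24 is false
  support letters < 6: 6 < 6 is false
  years since PhD < 6 years: 1 < 6 is true
  mean reviewer score ≥ 1.9: 3.9 ≥ 1.9 is true
Combine:
[1.2] NOT true = false
[1] true OR false = true
[2.2] NOT false = true
[2] false OR true = true
[3] false OR true OR false = true
[4.1] NOT true = false
[4] false OR true = true
[5.1] NOT false = true
[5] true OR false = true
[6.2] NOT true = false
[6] false OR false OR true = true
[root] true AND true AND true AND true AND true AND true = true
Overall: true → funded

Funded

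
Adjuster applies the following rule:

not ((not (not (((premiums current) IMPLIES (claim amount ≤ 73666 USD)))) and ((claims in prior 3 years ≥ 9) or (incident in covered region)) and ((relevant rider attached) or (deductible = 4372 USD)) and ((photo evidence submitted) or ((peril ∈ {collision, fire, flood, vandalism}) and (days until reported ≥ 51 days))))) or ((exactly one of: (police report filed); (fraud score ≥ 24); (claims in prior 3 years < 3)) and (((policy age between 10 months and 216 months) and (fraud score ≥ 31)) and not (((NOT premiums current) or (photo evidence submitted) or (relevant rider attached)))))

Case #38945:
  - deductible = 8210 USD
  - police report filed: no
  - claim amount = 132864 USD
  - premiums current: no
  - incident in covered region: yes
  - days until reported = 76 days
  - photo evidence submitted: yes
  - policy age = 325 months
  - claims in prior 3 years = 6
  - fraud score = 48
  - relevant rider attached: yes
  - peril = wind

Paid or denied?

Denied

Atomic conditions:
  premiums current: no → false
  claim amount ≤ 73666 USD: 132864 ≤ 73666 is false
  claims in prior 3 years ≥ 9: 6 ≥ 9 is false
  incident in covered region: yes → true
  relevant rider attached: yes → true
  deductible = 4372 USD: 8210 == 4372 is false
  photo evidence submitted: yes → true
  peril ∈ {collision, fire, flood, vandalism}: wind is not in the set → false
  days until reported ≥ 51 days: 76 ≥ 51 is true
  police report filed: no → false
  fraud score ≥ 24: 48 ≥ 24 is true
  claims in prior 3 years < 3: 6 < 3 is false
  policy age between 10 months and 216 months: 325 in [10, 216] is false
  fraud score ≥ 31: 48 ≥ 31 is true
  NOT premiums current: no → true
Combine:
[1.1.1.1.1] false → false (antecedent false ⇒ implication holds) = true
[1.1.1.1] NOT true = false
[1.1.1] NOT false = true
[1.1.2] false OR true = true
[1.1.3] true OR false = true
[1.1.4.2] false AND true = false
[1.1.4] true OR false = true
[1.1] true AND true AND true AND true = true
[1] NOT true = false
[2.1] exactly-one(false, true, false) = true
[2.2.1] false AND true = false
[2.2.2.1] true OR true OR true = true
[2.2.2] NOT true = false
[2.2] false AND false = false
[2] true AND false = false
[root] false OR false = false
Overall: false → denied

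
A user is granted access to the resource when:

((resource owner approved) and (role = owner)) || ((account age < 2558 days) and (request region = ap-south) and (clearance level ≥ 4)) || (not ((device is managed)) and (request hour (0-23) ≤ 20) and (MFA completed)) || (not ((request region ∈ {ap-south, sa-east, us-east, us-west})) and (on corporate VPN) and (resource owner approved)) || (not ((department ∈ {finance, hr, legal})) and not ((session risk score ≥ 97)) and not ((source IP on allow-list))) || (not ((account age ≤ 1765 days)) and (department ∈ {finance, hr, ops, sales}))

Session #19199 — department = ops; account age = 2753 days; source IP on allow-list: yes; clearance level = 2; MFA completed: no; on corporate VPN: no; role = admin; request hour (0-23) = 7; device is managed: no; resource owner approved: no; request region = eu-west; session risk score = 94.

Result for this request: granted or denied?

Granted

Atomic conditions:
  resource owner approved: no → false
  role = owner: admin == owner is false
  account age < 2558 days: 2753 < 2558 is false
  request region = ap-south: eu-west == ap-south is false
  clearance level ≥ 4: 2 ≥ 4 is false
  device is managed: no → false
  request hour (0-23) ≤ 20: 7 ≤ 20 is true
  MFA completed: no → false
  request region ∈ {ap-south, sa-east, us-east, us-west}: eu-west is not in the set → false
  on corporate VPN: no → false
  department ∈ {finance, hr, legal}: ops is not in the set → false
  session risk score ≥ 97: 94 ≥ 97 is false
  source IP on allow-list: yes → true
  account age ≤ 1765 days: 2753 ≤ 1765 is false
  department ∈ {finance, hr, ops, sales}: ops is in the set → true
Combine:
[1] false AND false = false
[2] false AND false AND false = false
[3.1] NOT false = true
[3] true AND true AND false = false
[4.1] NOT false = true
[4] true AND false AND false = false
[5.1] NOT false = true
[5.2] NOT false = true
[5.3] NOT true = false
[5] true AND true AND false = false
[6.1] NOT false = true
[6] true AND true = true
[root] false OR false OR false OR false OR false OR true = true
Overall: true → granted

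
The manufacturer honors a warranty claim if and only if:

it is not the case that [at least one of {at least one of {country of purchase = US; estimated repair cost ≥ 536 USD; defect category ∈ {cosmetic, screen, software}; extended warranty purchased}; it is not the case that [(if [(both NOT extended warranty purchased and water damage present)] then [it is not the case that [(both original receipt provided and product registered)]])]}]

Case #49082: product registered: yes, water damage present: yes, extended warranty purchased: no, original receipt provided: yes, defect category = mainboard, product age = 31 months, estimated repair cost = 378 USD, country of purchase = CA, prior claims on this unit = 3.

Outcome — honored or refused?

Refused

Atomic conditions:
  country of purchase = US: CA == US is false
  estimated repair cost ≥ 536 USD: 378 ≥ 536 is false
  defect category ∈ {cosmetic, screen, software}: mainboard is not in the set → false
  extended warranty purchased: no → false
  NOT extended warranty purchased: no → true
  water damage present: yes → true
  original receipt provided: yes → true
  product registered: yes → true
Combine:
[1.1] false OR false OR false OR false = false
[1.2.1.1] true AND true = true
[1.2.1.2.1] true AND true = true
[1.2.1.2] NOT true = false
[1.2.1] true → false = false
[1.2] NOT false = true
[1] false OR true = true
[root] NOT true = false
Overall: false → refused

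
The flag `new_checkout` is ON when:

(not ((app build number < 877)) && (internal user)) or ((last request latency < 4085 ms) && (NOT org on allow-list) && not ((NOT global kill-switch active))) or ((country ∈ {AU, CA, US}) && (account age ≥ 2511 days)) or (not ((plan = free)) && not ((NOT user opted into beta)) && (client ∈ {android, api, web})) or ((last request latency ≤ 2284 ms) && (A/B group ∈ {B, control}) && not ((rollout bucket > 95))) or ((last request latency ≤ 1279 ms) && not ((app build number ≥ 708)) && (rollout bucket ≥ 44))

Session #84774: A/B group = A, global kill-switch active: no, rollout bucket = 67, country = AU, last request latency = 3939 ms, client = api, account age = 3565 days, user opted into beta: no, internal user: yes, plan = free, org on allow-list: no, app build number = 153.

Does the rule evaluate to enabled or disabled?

Atomic conditions:
  app build number < 877: 153 < 877 is true
  internal user: yes → true
  last request latency < 4085 ms: 3939 < 4085 is true
  NOT org on allow-list: no → true
  NOT global kill-switch active: no → true
  country ∈ {AU, CA, US}: AU is in the set → true
  account age ≥ 2511 days: 3565 ≥ 2511 is true
  plan = free: free == free is true
  NOT user opted into beta: no → true
  client ∈ {android, api, web}: api is in the set → true
  last request latency ≤ 2284 ms: 3939 ≤ 2284 is false
  A/B group ∈ {B, control}: A is not in the set → false
  rollout bucket > 95: 67 > 95 is false
  last request latency ≤ 1279 ms: 3939 ≤ 1279 is false
  app build number ≥ 708: 153 ≥ 708 is false
  rollout bucket ≥ 44: 67 ≥ 44 is true
Combine:
[1.1] NOT true = false
[1] false AND true = false
[2.3] NOT true = false
[2] true AND true AND false = false
[3] true AND true = true
[4.1] NOT true = false
[4.2] NOT true = false
[4] false AND false AND true = false
[5.3] NOT false = true
[5] false AND false AND true = false
[6.2] NOT false = true
[6] false AND true AND true = false
[root] false OR false OR true OR false OR false OR false = true
Overall: true → enabled

Enabled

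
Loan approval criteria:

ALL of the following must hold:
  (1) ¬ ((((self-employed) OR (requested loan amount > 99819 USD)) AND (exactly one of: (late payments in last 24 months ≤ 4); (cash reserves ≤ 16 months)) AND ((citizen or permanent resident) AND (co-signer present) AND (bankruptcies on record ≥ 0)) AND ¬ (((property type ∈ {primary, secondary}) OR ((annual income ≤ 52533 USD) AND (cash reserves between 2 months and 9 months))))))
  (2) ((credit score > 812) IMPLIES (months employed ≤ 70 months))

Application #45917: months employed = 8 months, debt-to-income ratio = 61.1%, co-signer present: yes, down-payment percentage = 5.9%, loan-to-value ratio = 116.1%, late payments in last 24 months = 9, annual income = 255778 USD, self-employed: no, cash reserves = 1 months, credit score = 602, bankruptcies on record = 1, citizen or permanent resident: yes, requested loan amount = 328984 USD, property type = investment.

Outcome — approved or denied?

Atomic conditions:
  self-employed: no → false
  requested loan amount > 99819 USD: 328984 > 99819 is true
  late payments in last 24 months ≤ 4: 9 ≤ 4 is false
  cash reserves ≤ 16 months: 1 ≤ 16 is true
  citizen or permanent resident: yes → true
  co-signer present: yes → true
  bankruptcies on record ≥ 0: 1 ≥ 0 is true
  property type ∈ {primary, secondary}: investment is not in the set → false
  annual income ≤ 52533 USD: 255778 ≤ 52533 is false
  cash reserves between 2 months and 9 months: 1 in [2, 9] is false
  credit score > 812: 602 > 812 is false
  months employed ≤ 70 months: 8 ≤ 70 is true
Combine:
[1.1.1] false OR true = true
[1.1.2] exactly-one(false, true) = true
[1.1.3] true AND true AND true = true
[1.1.4.1.2] false AND false = false
[1.1.4.1] false OR false = false
[1.1.4] NOT false = true
[1.1] true AND true AND true AND true = true
[1] NOT true = false
[2] false → true (antecedent false ⇒ implication holds) = true
[root] false AND true = false
Overall: false → denied

Denied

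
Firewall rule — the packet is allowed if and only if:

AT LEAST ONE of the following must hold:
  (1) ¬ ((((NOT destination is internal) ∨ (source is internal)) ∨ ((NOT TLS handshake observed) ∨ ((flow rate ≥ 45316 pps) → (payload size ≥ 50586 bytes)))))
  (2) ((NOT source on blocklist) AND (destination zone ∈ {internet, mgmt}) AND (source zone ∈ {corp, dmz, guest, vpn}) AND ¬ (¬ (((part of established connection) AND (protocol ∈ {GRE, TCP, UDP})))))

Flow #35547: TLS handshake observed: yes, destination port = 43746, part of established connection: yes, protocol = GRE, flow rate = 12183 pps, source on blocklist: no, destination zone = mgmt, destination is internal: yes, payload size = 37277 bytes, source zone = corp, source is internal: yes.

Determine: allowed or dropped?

Atomic conditions:
  NOT destination is internal: yes → false
  source is internal: yes → true
  NOT TLS handshake observed: yes → false
  flow rate ≥ 45316 pps: 12183 ≥ 45316 is false
  payload size ≥ 50586 bytes: 37277 ≥ 50586 is false
  NOT source on blocklist: no → true
  destination zone ∈ {internet, mgmt}: mgmt is in the set → true
  source zone ∈ {corp, dmz, guest, vpn}: corp is in the set → true
  part of established connection: yes → true
  protocol ∈ {GRE, TCP, UDP}: GRE is in the set → true
Combine:
[1.1.1] false OR true = true
[1.1.2.2] false → false (antecedent false ⇒ implication holds) = true
[1.1.2] false OR true = true
[1.1] true OR true = true
[1] NOT true = false
[2.4.1.1] true AND true = true
[2.4.1] NOT true = false
[2.4] NOT false = true
[2] true AND true AND true AND true = true
[root] false OR true = true
Overall: true → allowed

Allowed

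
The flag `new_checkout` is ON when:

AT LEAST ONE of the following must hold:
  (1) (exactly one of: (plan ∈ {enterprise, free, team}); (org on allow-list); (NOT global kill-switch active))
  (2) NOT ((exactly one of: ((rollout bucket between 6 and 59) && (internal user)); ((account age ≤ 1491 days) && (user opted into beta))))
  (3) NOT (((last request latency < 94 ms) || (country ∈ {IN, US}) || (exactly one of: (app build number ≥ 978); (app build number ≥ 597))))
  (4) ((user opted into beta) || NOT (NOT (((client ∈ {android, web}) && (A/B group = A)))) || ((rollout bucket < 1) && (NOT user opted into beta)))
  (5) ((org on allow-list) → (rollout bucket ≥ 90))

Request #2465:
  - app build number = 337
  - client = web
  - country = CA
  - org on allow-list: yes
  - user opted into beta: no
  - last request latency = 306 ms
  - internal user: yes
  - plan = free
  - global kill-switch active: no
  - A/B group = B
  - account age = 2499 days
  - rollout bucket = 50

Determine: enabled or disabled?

Atomic conditions:
  plan ∈ {enterprise, free, team}: free is in the set → true
  org on allow-list: yes → true
  NOT global kill-switch active: no → true
  rollout bucket between 6 and 59: 50 in [6, 59] is true
  internal user: yes → true
  account age ≤ 1491 days: 2499 ≤ 1491 is false
  user opted into beta: no → false
  last request latency < 94 ms: 306 < 94 is false
  country ∈ {IN, US}: CA is not in the set → false
  app build number ≥ 978: 337 ≥ 978 is false
  app build number ≥ 597: 337 ≥ 597 is false
  client ∈ {android, web}: web is in the set → true
  A/B group = A: B == A is false
  rollout bucket < 1: 50 < 1 is false
  NOT user opted into beta: no → true
  rollout bucket ≥ 90: 50 ≥ 90 is false
Combine:
[1] exactly-one(true, true, true) = false
[2.1.1] true AND true = true
[2.1.2] false AND false = false
[2.1] exactly-one(true, false) = true
[2] NOT true = false
[3.1.3] exactly-one(false, false) = false
[3.1] false OR false OR false = false
[3] NOT false = true
[4.2.1.1] true AND false = false
[4.2.1] NOT false = true
[4.2] NOT true = false
[4.3] false AND true = false
[4] false OR false OR false = false
[5] true → false = false
[root] false OR false OR true OR false OR false = true
Overall: true → enabled

Enabled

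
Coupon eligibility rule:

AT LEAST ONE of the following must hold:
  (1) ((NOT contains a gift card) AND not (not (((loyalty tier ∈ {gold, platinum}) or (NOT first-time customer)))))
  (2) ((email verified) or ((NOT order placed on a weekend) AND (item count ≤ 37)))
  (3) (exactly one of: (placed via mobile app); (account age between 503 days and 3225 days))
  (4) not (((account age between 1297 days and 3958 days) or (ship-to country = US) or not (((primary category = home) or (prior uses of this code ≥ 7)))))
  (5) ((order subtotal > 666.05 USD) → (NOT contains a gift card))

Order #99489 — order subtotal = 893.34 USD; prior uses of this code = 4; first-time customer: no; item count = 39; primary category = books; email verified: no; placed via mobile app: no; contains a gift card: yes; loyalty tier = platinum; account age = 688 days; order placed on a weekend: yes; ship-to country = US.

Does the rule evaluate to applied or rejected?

Atomic conditions:
  NOT contains a gift card: yes → false
  loyalty tier ∈ {gold, platinum}: platinum is in the set → true
  NOT first-time customer: no → true
  email verified: no → false
  NOT order placed on a weekend: yes → false
  item count ≤ 37: 39 ≤ 37 is false
  placed via mobile app: no → false
  account age between 503 days and 3225 days: 688 in [503, 3225] is true
  account age between 1297 days and 3958 days: 688 in [1297, 3958] is false
  ship-to country = US: US == US is true
  primary category = home: books == home is false
  prior uses of this code ≥ 7: 4 ≥ 7 is false
  order subtotal > 666.05 USD: 893.34 > 666.05 is true
Combine:
[1.2.1.1] true OR true = true
[1.2.1] NOT true = false
[1.2] NOT false = true
[1] false AND true = false
[2.2] false AND false = false
[2] false OR false = false
[3] exactly-one(false, true) = true
[4.1.3.1] false OR false = false
[4.1.3] NOT false = true
[4.1] false OR true OR true = true
[4] NOT true = false
[5] true → false = false
[root] false OR false OR true OR false OR false = true
Overall: true → applied

Applied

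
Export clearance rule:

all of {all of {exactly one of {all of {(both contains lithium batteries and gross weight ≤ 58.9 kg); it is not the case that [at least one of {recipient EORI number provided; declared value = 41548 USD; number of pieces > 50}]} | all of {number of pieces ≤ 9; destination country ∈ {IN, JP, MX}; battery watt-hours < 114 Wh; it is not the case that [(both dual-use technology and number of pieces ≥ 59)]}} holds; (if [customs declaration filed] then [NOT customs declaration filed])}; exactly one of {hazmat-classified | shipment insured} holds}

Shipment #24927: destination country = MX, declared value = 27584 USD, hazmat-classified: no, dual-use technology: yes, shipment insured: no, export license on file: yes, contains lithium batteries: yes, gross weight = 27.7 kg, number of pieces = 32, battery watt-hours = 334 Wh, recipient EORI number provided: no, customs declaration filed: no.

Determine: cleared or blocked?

Blocked

Atomic conditions:
  contains lithium batteries: yes → true
  gross weight ≤ 58.9 kg: 27.7 ≤ 58.9 is true
  recipient EORI number provided: no → false
  declared value = 41548 USD: 27584 == 41548 is false
  number of pieces > 50: 32 > 50 is false
  number of pieces ≤ 9: 32 ≤ 9 is false
  destination country ∈ {IN, JP, MX}: MX is in the set → true
  battery watt-hours < 114 Wh: 334 < 114 is false
  dual-use technology: yes → true
  number of pieces ≥ 59: 32 ≥ 59 is false
  customs declaration filed: no → false
  NOT customs declaration filed: no → true
  hazmat-classified: no → false
  shipment insured: no → false
Combine:
[1.1.1.1] true AND true = true
[1.1.1.2.1] false OR false OR false = false
[1.1.1.2] NOT false = true
[1.1.1] true AND true = true
[1.1.2.4.1] true AND false = false
[1.1.2.4] NOT false = true
[1.1.2] false AND true AND false AND true = false
[1.1] exactly-one(true, false) = true
[1.2] false → true (antecedent false ⇒ implication holds) = true
[1] true AND true = true
[2] exactly-one(false, false) = false
[root] true AND false = false
Overall: false → blocked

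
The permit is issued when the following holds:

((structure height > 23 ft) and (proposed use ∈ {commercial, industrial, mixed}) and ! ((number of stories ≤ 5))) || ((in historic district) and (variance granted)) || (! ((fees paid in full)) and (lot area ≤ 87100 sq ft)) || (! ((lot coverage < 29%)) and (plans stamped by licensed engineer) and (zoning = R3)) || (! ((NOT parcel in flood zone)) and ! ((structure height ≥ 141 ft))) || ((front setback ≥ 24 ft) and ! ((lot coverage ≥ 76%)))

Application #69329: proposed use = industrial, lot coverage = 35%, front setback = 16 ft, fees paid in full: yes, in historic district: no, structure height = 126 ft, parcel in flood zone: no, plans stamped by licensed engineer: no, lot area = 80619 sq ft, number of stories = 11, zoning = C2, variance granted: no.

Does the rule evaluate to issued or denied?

Issued

Atomic conditions:
  structure height > 23 ft: 126 > 23 is true
  proposed use ∈ {commercial, industrial, mixed}: industrial is in the set → true
  number of stories ≤ 5: 11 ≤ 5 is false
  in historic district: no → false
  variance granted: no → false
  fees paid in full: yes → true
  lot area ≤ 87100 sq ft: 80619 ≤ 87100 is true
  lot coverage < 29%: 35 < 29 is false
  plans stamped by licensed engineer: no → false
  zoning = R3: C2 == R3 is false
  NOT parcel in flood zone: no → true
  structure height ≥ 141 ft: 126 ≥ 141 is false
  front setback ≥ 24 ft: 16 ≥ 24 is false
  lot coverage ≥ 76%: 35 ≥ 76 is false
Combine:
[1.3] NOT false = true
[1] true AND true AND true = true
[2] false AND false = false
[3.1] NOT true = false
[3] false AND true = false
[4.1] NOT false = true
[4] true AND false AND false = false
[5.1] NOT true = false
[5.2] NOT false = true
[5] false AND true = false
[6.2] NOT false = true
[6] false AND true = false
[root] true OR false OR false OR false OR false OR false = true
Overall: true → issued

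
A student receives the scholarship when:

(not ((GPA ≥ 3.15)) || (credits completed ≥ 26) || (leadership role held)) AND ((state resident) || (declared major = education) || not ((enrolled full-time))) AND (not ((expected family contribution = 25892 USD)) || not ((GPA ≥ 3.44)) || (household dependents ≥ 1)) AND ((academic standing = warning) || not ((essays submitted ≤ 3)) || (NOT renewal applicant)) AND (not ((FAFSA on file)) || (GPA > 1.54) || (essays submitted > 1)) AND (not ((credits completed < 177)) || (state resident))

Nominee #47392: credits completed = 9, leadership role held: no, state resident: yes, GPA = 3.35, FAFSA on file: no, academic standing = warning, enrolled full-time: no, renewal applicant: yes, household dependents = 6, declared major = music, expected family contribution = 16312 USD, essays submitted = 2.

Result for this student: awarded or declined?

Declined

Atomic conditions:
  GPA ≥ 3.15: 3.35 ≥ 3.15 is true
  credits completed ≥ 26: 9 ≥ 26 is false
  leadership role held: no → false
  state resident: yes → true
  declared major = education: music == education is false
  enrolled full-time: no → false
  expected family contribution = 25892 USD: 16312 == 25892 is false
  GPA ≥ 3.44: 3.35 ≥ 3.44 is false
  household dependents ≥ 1: 6 ≥ 1 is true
  academic standing = warning: warning == warning is true
  essays submitted ≤ 3: 2 ≤ 3 is true
  NOT renewal applicant: yes → false
  FAFSA on file: no → false
  GPA > 1.54: 3.35 > 1.54 is true
  essays submitted > 1: 2 > 1 is true
  credits completed < 177: 9 < 177 is true
Combine:
[1.1] NOT true = false
[1] false OR false OR false = false
[2.3] NOT false = true
[2] true OR false OR true = true
[3.1] NOT false = true
[3.2] NOT false = true
[3] true OR true OR true = true
[4.2] NOT true = false
[4] true OR false OR false = true
[5.1] NOT false = true
[5] true OR true OR true = true
[6.1] NOT true = false
[6] false OR true = true
[root] false AND true AND true AND true AND true AND true = false
Overall: false → declined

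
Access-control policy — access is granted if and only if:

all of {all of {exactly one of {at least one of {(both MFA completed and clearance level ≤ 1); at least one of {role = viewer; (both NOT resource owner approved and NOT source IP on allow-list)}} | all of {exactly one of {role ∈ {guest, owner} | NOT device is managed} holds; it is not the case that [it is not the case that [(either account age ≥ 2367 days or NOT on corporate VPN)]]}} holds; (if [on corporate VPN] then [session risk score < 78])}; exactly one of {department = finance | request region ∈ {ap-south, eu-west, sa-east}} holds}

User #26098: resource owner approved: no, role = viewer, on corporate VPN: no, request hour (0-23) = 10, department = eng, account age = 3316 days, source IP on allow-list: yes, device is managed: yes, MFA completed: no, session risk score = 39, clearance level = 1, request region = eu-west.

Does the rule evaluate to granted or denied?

Atomic conditions:
  MFA completed: no → false
  clearance level ≤ 1: 1 ≤ 1 is true
  role = viewer: viewer == viewer is true
  NOT resource owner approved: no → true
  NOT source IP on allow-list: yes → false
  role ∈ {guest, owner}: viewer is not in the set → false
  NOT device is managed: yes → false
  account age ≥ 2367 days: 3316 ≥ 2367 is true
  NOT on corporate VPN: no → true
  on corporate VPN: no → false
  session risk score < 78: 39 < 78 is true
  department = finance: eng == finance is false
  request region ∈ {ap-south, eu-west, sa-east}: eu-west is in the set → true
Combine:
[1.1.1.1] false AND true = false
[1.1.1.2.2] true AND false = false
[1.1.1.2] true OR false = true
[1.1.1] false OR true = true
[1.1.2.1] exactly-one(false, false) = false
[1.1.2.2.1.1] true OR true = true
[1.1.2.2.1] NOT true = false
[1.1.2.2] NOT false = true
[1.1.2] false AND true = false
[1.1] exactly-one(true, false) = true
[1.2] false → true (antecedent false ⇒ implication holds) = true
[1] true AND true = true
[2] exactly-one(false, true) = true
[root] true AND true = true
Overall: true → granted

Granted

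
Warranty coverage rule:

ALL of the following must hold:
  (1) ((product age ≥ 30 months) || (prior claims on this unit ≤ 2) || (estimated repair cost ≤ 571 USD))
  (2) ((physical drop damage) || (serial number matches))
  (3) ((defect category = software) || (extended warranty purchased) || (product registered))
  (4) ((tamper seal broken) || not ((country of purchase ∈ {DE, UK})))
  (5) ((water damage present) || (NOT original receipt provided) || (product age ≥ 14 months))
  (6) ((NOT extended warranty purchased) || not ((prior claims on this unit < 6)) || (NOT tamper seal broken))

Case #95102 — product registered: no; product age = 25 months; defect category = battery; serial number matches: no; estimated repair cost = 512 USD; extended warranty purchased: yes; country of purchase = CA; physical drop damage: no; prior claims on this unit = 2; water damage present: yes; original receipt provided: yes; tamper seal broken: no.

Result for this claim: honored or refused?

Refused

Atomic conditions:
  product age ≥ 30 months: 25 ≥ 30 is false
  prior claims on this unit ≤ 2: 2 ≤ 2 is true
  estimated repair cost ≤ 571 USD: 512 ≤ 571 is true
  physical drop damage: no → false
  serial number matches: no → false
  defect category = software: battery == software is false
  extended warranty purchased: yes → true
  product registered: no → false
  tamper seal broken: no → false
  country of purchase ∈ {DE, UK}: CA is not in the set → false
  water damage present: yes → true
  NOT original receipt provided: yes → false
  product age ≥ 14 months: 25 ≥ 14 is true
  NOT extended warranty purchased: yes → false
  prior claims on this unit < 6: 2 < 6 is true
  NOT tamper seal broken: no → true
Combine:
[1] false OR true OR true = true
[2] false OR false = false
[3] false OR true OR false = true
[4.2] NOT false = true
[4] false OR true = true
[5] true OR false OR true = true
[6.2] NOT true = false
[6] false OR false OR true = true
[root] true AND false AND true AND true AND true AND true = false
Overall: false → refused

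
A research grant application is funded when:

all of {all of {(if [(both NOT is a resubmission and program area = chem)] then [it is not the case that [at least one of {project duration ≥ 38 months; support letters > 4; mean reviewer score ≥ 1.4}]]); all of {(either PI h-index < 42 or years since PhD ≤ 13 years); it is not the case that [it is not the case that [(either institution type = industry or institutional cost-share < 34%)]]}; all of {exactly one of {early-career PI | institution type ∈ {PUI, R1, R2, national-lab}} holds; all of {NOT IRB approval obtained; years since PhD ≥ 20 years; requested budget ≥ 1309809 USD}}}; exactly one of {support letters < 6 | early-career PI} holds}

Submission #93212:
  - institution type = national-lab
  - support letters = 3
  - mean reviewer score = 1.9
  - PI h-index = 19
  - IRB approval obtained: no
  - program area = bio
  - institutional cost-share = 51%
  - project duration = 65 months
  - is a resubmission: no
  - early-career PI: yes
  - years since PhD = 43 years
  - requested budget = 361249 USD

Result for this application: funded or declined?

Declined

Atomic conditions:
  NOT is a resubmission: no → true
  program area = chem: bio == chem is false
  project duration ≥ 38 months: 65 ≥ 38 is true
  support letters > 4: 3 > 4 is false
  mean reviewer score ≥ 1.4: 1.9 ≥ 1.4 is true
  PI h-index < 42: 19 < 42 is true
  years since PhD ≤ 13 years: 43 ≤ 13 is false
  institution type = industry: national-lab == industry is false
  institutional cost-share < 34%: 51 < 34 is false
  early-career PI: yes → true
  institution type ∈ {PUI, R1, R2, national-lab}: national-lab is in the set → true
  NOT IRB approval obtained: no → true
  years since PhD ≥ 20 years: 43 ≥ 20 is true
  requested budget ≥ 1309809 USD: 361249 ≥ 1309809 is false
  support letters < 6: 3 < 6 is true
Combine:
[1.1.1] true AND false = false
[1.1.2.1] true OR false OR true = true
[1.1.2] NOT true = false
[1.1] false → false (antecedent false ⇒ implication holds) = true
[1.2.1] true OR false = true
[1.2.2.1.1] false OR false = false
[1.2.2.1] NOT false = true
[1.2.2] NOT true = false
[1.2] true AND false = false
[1.3.1] exactly-one(true, true) = false
[1.3.2] true AND true AND false = false
[1.3] false AND false = false
[1] true AND false AND false = false
[2] exactly-one(true, true) = false
[root] false AND false = false
Overall: false → declined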